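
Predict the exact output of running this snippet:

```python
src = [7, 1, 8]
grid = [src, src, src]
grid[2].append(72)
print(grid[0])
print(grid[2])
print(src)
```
[7, 1, 8, 72]
[7, 1, 8, 72]
[7, 1, 8, 72]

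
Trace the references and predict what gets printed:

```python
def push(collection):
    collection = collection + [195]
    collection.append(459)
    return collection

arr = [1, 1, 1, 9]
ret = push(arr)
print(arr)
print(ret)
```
[1, 1, 1, 9]
[1, 1, 1, 9, 195, 459]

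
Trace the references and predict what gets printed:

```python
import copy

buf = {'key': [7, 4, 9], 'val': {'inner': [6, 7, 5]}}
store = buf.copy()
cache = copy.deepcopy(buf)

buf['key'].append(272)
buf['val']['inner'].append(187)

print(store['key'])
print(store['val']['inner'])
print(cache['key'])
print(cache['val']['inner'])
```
[7, 4, 9, 272]
[6, 7, 5, 187]
[7, 4, 9]
[6, 7, 5]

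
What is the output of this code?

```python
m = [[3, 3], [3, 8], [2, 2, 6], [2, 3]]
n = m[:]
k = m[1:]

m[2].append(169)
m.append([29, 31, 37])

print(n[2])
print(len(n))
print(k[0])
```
[2, 2, 6, 169]
4
[3, 8]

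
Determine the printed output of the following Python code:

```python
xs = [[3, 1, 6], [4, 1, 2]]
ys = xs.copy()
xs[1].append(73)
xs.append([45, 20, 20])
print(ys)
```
[[3, 1, 6], [4, 1, 2, 73]]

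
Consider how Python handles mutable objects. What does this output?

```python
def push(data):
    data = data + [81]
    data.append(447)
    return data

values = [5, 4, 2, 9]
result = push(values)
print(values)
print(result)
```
[5, 4, 2, 9]
[5, 4, 2, 9, 81, 447]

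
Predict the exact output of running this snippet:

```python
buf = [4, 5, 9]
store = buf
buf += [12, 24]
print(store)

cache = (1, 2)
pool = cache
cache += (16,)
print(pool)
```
[4, 5, 9, 12, 24]
(1, 2)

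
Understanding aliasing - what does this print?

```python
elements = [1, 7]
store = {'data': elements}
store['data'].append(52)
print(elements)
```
[1, 7, 52]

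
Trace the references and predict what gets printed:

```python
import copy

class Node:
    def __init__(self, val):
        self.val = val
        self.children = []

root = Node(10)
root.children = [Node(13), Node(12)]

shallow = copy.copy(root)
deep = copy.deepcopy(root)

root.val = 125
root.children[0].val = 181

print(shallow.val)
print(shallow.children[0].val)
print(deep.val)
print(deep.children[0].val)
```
10
181
10
13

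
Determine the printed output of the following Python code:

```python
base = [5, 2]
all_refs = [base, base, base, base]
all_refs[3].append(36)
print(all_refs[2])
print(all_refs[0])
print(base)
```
[5, 2, 36]
[5, 2, 36]
[5, 2, 36]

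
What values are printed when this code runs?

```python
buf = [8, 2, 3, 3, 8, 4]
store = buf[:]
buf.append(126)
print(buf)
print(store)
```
[8, 2, 3, 3, 8, 4, 126]
[8, 2, 3, 3, 8, 4]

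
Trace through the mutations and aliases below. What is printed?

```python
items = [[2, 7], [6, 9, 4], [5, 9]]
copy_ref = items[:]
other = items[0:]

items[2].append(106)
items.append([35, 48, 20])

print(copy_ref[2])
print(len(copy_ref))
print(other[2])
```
[5, 9, 106]
3
[5, 9, 106]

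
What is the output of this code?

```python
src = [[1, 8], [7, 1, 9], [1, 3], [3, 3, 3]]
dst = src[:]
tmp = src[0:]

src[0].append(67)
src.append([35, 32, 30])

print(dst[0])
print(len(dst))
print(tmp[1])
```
[1, 8, 67]
4
[7, 1, 9]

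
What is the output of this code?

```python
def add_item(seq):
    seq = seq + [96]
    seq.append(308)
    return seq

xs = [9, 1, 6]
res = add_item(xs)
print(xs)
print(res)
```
[9, 1, 6]
[9, 1, 6, 96, 308]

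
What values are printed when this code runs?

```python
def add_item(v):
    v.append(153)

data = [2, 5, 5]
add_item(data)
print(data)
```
[2, 5, 5, 153]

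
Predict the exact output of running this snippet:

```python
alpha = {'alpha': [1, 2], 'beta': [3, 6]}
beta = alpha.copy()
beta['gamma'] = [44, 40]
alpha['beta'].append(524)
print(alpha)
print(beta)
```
{'alpha': [1, 2], 'beta': [3, 6, 524]}
{'alpha': [1, 2], 'beta': [3, 6, 524], 'gamma': [44, 40]}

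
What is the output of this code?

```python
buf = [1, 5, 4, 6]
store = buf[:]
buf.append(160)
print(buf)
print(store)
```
[1, 5, 4, 6, 160]
[1, 5, 4, 6]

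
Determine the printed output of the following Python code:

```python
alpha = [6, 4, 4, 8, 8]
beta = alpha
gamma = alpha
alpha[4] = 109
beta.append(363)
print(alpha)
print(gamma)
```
[6, 4, 4, 8, 109, 363]
[6, 4, 4, 8, 109, 363]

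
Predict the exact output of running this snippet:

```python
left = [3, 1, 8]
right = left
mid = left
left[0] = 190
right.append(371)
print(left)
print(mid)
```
[190, 1, 8, 371]
[190, 1, 8, 371]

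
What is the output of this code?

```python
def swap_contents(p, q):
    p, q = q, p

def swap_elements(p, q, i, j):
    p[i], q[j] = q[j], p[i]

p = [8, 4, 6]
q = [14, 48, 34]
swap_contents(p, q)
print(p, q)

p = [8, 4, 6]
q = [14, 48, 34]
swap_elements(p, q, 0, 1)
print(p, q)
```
[8, 4, 6] [14, 48, 34]
[48, 4, 6] [14, 8, 34]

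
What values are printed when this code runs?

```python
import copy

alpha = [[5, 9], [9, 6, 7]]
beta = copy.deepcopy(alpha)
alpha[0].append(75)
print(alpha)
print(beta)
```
[[5, 9, 75], [9, 6, 7]]
[[5, 9], [9, 6, 7]]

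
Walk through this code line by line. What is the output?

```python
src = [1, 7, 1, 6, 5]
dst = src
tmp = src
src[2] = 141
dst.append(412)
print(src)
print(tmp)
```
[1, 7, 141, 6, 5, 412]
[1, 7, 141, 6, 5, 412]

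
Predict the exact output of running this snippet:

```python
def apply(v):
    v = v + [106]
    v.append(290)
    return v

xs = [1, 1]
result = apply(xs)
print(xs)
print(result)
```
[1, 1]
[1, 1, 106, 290]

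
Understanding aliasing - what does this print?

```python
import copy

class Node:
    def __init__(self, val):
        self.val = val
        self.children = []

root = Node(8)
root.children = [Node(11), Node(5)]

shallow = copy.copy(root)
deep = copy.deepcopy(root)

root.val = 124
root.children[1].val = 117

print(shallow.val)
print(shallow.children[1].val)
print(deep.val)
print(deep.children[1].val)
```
8
117
8
5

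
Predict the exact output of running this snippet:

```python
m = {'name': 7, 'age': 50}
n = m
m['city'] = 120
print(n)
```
{'name': 7, 'age': 50, 'city': 120}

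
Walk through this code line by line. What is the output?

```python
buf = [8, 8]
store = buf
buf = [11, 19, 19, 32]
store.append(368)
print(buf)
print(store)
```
[11, 19, 19, 32]
[8, 8, 368]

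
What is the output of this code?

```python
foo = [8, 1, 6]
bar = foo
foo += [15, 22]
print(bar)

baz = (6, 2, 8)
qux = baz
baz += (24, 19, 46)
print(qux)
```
[8, 1, 6, 15, 22]
(6, 2, 8)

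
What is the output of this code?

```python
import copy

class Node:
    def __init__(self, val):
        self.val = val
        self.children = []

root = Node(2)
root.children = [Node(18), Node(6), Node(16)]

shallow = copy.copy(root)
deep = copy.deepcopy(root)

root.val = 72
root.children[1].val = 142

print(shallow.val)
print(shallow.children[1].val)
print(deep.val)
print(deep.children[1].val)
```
2
142
2
6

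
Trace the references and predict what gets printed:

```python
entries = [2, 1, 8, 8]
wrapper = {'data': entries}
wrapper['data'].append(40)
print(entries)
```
[2, 1, 8, 8, 40]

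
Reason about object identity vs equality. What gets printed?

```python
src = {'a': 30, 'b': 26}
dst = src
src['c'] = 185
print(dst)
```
{'a': 30, 'b': 26, 'c': 185}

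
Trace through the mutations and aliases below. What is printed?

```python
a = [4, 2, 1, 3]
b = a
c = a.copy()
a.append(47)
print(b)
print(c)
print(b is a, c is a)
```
[4, 2, 1, 3, 47]
[4, 2, 1, 3]
True False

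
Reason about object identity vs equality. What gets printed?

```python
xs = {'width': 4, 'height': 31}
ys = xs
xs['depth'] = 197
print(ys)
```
{'width': 4, 'height': 31, 'depth': 197}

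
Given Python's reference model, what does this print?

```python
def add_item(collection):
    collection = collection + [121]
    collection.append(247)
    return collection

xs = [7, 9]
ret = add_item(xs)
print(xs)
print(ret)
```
[7, 9]
[7, 9, 121, 247]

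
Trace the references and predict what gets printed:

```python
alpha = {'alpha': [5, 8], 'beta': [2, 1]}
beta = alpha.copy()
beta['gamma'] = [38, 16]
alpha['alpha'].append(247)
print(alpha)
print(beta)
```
{'alpha': [5, 8, 247], 'beta': [2, 1]}
{'alpha': [5, 8, 247], 'beta': [2, 1], 'gamma': [38, 16]}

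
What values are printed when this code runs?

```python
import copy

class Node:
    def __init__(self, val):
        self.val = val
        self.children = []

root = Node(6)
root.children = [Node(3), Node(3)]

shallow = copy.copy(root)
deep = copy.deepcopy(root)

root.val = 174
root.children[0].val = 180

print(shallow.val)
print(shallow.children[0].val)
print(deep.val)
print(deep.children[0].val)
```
6
180
6
3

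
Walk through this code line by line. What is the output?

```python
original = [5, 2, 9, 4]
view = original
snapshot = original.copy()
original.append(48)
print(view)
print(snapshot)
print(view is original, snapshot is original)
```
[5, 2, 9, 4, 48]
[5, 2, 9, 4]
True False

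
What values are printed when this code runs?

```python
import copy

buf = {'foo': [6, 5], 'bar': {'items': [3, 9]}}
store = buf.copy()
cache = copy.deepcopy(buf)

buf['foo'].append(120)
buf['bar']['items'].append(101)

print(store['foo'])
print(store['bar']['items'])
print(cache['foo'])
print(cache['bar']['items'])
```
[6, 5, 120]
[3, 9, 101]
[6, 5]
[3, 9]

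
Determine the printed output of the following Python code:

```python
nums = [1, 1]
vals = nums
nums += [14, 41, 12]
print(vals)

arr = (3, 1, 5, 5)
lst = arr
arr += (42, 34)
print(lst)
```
[1, 1, 14, 41, 12]
(3, 1, 5, 5)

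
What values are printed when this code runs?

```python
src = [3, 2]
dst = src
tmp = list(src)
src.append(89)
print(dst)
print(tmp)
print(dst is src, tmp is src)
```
[3, 2, 89]
[3, 2]
True False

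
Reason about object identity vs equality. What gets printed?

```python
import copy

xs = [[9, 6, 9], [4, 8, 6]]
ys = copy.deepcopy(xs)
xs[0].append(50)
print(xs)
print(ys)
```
[[9, 6, 9, 50], [4, 8, 6]]
[[9, 6, 9], [4, 8, 6]]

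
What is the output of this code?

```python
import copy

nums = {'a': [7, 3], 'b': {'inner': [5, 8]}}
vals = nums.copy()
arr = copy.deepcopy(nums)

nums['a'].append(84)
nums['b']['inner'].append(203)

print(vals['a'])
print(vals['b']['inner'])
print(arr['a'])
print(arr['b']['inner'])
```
[7, 3, 84]
[5, 8, 203]
[7, 3]
[5, 8]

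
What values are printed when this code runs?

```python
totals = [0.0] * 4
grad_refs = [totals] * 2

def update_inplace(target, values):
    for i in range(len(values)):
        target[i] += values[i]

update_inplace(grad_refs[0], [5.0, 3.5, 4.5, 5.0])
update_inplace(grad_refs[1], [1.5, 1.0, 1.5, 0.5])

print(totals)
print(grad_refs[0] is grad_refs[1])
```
[6.5, 4.5, 6.0, 5.5]
True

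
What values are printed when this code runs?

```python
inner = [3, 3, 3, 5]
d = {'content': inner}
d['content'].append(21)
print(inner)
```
[3, 3, 3, 5, 21]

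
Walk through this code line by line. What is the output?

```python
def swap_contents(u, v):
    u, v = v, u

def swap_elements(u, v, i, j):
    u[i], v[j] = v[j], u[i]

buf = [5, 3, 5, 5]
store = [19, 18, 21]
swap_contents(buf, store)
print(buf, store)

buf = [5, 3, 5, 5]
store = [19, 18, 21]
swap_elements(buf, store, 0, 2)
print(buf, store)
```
[5, 3, 5, 5] [19, 18, 21]
[21, 3, 5, 5] [19, 18, 5]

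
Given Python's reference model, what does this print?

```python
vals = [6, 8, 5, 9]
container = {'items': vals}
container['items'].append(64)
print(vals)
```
[6, 8, 5, 9, 64]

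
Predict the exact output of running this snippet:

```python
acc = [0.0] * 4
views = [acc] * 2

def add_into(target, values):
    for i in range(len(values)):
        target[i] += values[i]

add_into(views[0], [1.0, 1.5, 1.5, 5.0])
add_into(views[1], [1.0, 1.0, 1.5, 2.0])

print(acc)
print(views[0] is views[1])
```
[2.0, 2.5, 3.0, 7.0]
True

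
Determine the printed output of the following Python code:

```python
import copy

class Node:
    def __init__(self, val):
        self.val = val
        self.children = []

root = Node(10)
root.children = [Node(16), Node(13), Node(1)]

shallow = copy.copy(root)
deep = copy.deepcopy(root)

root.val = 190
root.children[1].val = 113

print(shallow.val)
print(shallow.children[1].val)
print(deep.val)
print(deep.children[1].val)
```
10
113
10
13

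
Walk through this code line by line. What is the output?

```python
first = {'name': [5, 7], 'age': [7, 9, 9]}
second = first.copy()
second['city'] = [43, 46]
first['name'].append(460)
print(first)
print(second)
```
{'name': [5, 7, 460], 'age': [7, 9, 9]}
{'name': [5, 7, 460], 'age': [7, 9, 9], 'city': [43, 46]}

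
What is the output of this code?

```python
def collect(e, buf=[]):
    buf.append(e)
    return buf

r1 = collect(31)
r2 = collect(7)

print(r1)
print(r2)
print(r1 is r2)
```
[31, 7]
[31, 7]
True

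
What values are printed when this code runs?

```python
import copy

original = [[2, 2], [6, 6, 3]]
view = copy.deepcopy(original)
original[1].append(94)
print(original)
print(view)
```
[[2, 2], [6, 6, 3, 94]]
[[2, 2], [6, 6, 3]]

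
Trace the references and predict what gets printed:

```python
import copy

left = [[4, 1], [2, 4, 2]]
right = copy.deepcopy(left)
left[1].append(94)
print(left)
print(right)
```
[[4, 1], [2, 4, 2, 94]]
[[4, 1], [2, 4, 2]]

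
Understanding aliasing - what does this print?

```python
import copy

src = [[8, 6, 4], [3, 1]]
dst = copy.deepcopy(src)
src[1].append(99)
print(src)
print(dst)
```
[[8, 6, 4], [3, 1, 99]]
[[8, 6, 4], [3, 1]]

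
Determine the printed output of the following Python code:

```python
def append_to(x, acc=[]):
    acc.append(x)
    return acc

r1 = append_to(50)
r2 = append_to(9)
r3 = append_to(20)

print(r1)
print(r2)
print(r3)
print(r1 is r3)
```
[50, 9, 20]
[50, 9, 20]
[50, 9, 20]
True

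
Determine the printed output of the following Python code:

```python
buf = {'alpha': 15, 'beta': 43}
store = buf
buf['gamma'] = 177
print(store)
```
{'alpha': 15, 'beta': 43, 'gamma': 177}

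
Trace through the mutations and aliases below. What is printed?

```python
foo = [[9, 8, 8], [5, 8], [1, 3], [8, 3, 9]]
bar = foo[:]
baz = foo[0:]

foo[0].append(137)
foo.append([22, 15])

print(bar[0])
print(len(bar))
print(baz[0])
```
[9, 8, 8, 137]
4
[9, 8, 8, 137]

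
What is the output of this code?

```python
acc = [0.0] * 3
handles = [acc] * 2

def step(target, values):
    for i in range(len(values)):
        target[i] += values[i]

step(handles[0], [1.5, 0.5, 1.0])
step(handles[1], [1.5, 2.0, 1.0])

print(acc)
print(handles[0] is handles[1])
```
[3.0, 2.5, 2.0]
True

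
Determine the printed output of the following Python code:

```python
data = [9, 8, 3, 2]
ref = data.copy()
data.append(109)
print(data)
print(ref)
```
[9, 8, 3, 2, 109]
[9, 8, 3, 2]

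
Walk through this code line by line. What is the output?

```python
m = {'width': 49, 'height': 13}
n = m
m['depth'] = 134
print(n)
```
{'width': 49, 'height': 13, 'depth': 134}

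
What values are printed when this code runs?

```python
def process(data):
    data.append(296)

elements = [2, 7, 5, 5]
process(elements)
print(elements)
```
[2, 7, 5, 5, 296]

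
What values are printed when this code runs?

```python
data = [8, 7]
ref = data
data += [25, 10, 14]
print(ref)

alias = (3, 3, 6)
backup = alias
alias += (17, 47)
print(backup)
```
[8, 7, 25, 10, 14]
(3, 3, 6)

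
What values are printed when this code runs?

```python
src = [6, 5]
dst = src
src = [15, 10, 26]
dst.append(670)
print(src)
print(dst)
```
[15, 10, 26]
[6, 5, 670]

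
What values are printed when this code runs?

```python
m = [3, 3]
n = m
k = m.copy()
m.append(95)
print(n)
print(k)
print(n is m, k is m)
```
[3, 3, 95]
[3, 3]
True False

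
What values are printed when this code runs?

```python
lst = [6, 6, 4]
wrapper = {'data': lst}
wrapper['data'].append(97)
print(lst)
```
[6, 6, 4, 97]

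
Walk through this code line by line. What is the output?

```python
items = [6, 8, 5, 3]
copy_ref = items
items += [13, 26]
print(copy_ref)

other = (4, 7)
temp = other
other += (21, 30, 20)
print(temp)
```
[6, 8, 5, 3, 13, 26]
(4, 7)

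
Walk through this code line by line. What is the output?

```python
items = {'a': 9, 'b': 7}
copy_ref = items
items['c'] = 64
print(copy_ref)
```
{'a': 9, 'b': 7, 'c': 64}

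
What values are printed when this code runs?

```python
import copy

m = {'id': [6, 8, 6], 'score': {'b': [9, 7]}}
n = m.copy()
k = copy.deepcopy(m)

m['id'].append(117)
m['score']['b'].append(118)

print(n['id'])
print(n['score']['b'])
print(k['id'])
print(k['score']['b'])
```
[6, 8, 6, 117]
[9, 7, 118]
[6, 8, 6]
[9, 7]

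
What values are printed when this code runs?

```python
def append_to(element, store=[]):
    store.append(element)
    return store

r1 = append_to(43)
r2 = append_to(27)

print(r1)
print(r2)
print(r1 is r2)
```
[43, 27]
[43, 27]
True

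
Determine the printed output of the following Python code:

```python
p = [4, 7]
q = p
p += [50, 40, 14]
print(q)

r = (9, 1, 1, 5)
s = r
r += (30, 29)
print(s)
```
[4, 7, 50, 40, 14]
(9, 1, 1, 5)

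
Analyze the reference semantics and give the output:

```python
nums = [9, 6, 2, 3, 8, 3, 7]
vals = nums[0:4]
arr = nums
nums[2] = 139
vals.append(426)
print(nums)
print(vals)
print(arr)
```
[9, 6, 139, 3, 8, 3, 7]
[9, 6, 2, 3, 426]
[9, 6, 139, 3, 8, 3, 7]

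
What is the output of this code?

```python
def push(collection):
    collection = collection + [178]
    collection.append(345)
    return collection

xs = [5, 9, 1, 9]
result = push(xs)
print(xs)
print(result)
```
[5, 9, 1, 9]
[5, 9, 1, 9, 178, 345]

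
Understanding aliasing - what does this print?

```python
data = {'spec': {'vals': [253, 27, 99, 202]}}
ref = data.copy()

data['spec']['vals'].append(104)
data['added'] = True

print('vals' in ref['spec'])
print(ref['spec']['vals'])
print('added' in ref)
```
True
[253, 27, 99, 202, 104]
False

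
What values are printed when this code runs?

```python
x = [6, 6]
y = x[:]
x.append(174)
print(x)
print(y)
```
[6, 6, 174]
[6, 6]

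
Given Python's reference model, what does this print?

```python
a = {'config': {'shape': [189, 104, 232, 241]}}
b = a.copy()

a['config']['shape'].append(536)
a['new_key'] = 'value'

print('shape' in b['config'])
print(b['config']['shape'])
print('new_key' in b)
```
True
[189, 104, 232, 241, 536]
False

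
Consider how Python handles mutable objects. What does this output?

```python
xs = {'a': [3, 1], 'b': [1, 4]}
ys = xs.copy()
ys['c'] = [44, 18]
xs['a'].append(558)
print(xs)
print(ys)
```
{'a': [3, 1, 558], 'b': [1, 4]}
{'a': [3, 1, 558], 'b': [1, 4], 'c': [44, 18]}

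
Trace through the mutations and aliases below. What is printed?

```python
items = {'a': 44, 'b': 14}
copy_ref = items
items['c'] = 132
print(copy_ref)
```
{'a': 44, 'b': 14, 'c': 132}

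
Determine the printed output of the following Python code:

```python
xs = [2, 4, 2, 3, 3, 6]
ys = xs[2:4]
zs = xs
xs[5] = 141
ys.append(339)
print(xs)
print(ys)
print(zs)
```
[2, 4, 2, 3, 3, 141]
[2, 3, 339]
[2, 4, 2, 3, 3, 141]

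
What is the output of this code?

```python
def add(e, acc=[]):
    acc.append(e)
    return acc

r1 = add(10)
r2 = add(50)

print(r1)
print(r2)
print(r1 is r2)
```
[10, 50]
[10, 50]
True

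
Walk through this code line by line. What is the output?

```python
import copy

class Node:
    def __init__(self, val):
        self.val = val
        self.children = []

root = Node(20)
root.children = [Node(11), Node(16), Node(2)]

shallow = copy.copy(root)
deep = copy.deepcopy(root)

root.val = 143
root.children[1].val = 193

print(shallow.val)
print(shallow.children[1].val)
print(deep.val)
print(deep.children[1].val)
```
20
193
20
16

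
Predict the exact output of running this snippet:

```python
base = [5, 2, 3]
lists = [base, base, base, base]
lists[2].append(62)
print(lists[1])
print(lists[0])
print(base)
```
[5, 2, 3, 62]
[5, 2, 3, 62]
[5, 2, 3, 62]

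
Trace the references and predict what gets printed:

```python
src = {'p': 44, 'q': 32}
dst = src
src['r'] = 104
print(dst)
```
{'p': 44, 'q': 32, 'r': 104}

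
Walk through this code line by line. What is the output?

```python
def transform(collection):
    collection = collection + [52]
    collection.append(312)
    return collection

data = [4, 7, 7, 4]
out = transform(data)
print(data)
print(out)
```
[4, 7, 7, 4]
[4, 7, 7, 4, 52, 312]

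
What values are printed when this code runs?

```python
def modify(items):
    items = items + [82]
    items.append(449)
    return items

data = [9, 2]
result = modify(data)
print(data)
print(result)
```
[9, 2]
[9, 2, 82, 449]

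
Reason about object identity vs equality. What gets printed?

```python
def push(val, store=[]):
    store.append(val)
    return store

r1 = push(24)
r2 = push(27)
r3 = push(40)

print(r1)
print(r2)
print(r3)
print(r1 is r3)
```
[24, 27, 40]
[24, 27, 40]
[24, 27, 40]
True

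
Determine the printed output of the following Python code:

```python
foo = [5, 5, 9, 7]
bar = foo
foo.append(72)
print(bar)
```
[5, 5, 9, 7, 72]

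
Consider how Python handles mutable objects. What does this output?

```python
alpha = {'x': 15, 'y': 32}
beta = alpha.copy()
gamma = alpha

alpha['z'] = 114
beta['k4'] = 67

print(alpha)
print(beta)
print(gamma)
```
{'x': 15, 'y': 32, 'z': 114}
{'x': 15, 'y': 32, 'k4': 67}
{'x': 15, 'y': 32, 'z': 114}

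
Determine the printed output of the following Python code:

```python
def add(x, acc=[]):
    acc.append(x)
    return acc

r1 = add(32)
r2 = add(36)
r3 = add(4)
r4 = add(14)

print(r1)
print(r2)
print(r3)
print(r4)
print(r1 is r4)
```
[32, 36, 4, 14]
[32, 36, 4, 14]
[32, 36, 4, 14]
[32, 36, 4, 14]
True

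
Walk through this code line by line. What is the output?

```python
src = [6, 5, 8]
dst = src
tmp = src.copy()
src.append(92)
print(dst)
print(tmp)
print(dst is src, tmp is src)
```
[6, 5, 8, 92]
[6, 5, 8]
True False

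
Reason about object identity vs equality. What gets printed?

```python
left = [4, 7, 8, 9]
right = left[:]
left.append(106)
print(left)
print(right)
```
[4, 7, 8, 9, 106]
[4, 7, 8, 9]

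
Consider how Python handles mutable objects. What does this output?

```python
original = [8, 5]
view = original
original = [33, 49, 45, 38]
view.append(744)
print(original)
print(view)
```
[33, 49, 45, 38]
[8, 5, 744]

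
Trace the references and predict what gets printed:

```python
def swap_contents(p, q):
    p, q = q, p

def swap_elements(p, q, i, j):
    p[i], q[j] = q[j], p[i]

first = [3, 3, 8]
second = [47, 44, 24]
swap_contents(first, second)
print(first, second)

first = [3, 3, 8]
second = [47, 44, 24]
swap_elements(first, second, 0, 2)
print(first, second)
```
[3, 3, 8] [47, 44, 24]
[24, 3, 8] [47, 44, 3]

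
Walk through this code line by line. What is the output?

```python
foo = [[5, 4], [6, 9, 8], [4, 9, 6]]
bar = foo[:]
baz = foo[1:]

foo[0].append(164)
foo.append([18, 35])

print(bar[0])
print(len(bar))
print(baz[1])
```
[5, 4, 164]
3
[4, 9, 6]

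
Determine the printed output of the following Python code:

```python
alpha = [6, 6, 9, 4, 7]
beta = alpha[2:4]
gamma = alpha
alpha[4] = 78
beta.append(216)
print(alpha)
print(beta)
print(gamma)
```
[6, 6, 9, 4, 78]
[9, 4, 216]
[6, 6, 9, 4, 78]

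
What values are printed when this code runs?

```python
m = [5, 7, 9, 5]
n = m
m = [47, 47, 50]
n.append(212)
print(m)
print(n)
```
[47, 47, 50]
[5, 7, 9, 5, 212]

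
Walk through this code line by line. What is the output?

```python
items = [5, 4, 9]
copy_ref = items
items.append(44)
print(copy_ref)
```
[5, 4, 9, 44]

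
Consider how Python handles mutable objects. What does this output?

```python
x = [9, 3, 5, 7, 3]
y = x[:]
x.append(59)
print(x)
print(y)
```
[9, 3, 5, 7, 3, 59]
[9, 3, 5, 7, 3]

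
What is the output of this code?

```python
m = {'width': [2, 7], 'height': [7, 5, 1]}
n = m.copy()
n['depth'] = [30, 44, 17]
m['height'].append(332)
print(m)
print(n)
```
{'width': [2, 7], 'height': [7, 5, 1, 332]}
{'width': [2, 7], 'height': [7, 5, 1, 332], 'depth': [30, 44, 17]}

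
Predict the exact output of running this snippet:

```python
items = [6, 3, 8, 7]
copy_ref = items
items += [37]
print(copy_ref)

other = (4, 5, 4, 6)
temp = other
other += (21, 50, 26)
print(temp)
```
[6, 3, 8, 7, 37]
(4, 5, 4, 6)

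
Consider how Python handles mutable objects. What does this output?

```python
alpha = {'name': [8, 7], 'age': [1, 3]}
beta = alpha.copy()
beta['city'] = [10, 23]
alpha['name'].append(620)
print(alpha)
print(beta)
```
{'name': [8, 7, 620], 'age': [1, 3]}
{'name': [8, 7, 620], 'age': [1, 3], 'city': [10, 23]}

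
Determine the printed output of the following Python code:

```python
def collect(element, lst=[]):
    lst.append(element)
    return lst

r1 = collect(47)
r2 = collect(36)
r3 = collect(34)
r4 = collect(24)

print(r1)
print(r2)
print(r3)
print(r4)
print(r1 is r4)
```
[47, 36, 34, 24]
[47, 36, 34, 24]
[47, 36, 34, 24]
[47, 36, 34, 24]
True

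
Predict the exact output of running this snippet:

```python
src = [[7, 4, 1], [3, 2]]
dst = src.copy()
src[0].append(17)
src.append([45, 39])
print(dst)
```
[[7, 4, 1, 17], [3, 2]]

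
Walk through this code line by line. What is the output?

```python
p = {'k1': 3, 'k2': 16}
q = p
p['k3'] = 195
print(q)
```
{'k1': 3, 'k2': 16, 'k3': 195}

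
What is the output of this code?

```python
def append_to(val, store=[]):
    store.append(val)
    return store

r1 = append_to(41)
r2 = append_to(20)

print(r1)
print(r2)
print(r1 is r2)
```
[41, 20]
[41, 20]
True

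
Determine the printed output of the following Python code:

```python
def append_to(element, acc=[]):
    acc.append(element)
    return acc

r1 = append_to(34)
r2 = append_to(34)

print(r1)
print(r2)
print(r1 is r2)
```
[34, 34]
[34, 34]
True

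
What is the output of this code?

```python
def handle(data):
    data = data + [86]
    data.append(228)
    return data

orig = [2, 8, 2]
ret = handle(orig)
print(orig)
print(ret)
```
[2, 8, 2]
[2, 8, 2, 86, 228]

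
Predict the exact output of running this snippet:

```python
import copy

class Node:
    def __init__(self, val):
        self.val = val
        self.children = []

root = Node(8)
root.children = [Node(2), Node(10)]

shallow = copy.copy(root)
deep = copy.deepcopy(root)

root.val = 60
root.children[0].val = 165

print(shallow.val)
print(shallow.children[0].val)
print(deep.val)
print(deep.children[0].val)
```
8
165
8
2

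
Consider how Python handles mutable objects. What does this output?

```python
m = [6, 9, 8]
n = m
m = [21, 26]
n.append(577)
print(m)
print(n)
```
[21, 26]
[6, 9, 8, 577]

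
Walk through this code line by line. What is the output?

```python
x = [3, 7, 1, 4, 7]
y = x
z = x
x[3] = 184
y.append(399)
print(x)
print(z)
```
[3, 7, 1, 184, 7, 399]
[3, 7, 1, 184, 7, 399]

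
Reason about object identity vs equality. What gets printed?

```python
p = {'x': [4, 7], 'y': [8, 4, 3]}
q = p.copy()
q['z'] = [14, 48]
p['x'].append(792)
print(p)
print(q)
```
{'x': [4, 7, 792], 'y': [8, 4, 3]}
{'x': [4, 7, 792], 'y': [8, 4, 3], 'z': [14, 48]}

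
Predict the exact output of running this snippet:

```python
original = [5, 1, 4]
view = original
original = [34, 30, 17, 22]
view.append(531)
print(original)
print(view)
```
[34, 30, 17, 22]
[5, 1, 4, 531]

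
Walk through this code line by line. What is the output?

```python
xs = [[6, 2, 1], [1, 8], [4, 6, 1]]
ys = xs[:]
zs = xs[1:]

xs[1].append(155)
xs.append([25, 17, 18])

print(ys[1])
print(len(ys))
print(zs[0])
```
[1, 8, 155]
3
[1, 8, 155]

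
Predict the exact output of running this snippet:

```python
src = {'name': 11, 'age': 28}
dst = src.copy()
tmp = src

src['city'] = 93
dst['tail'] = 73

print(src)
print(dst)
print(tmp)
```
{'name': 11, 'age': 28, 'city': 93}
{'name': 11, 'age': 28, 'tail': 73}
{'name': 11, 'age': 28, 'city': 93}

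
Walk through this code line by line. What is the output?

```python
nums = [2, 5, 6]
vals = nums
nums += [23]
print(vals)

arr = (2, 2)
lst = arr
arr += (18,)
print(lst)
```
[2, 5, 6, 23]
(2, 2)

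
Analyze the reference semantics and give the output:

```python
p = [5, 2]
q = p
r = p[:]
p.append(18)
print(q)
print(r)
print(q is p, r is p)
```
[5, 2, 18]
[5, 2]
True False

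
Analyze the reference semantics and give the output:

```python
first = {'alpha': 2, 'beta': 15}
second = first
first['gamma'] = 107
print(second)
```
{'alpha': 2, 'beta': 15, 'gamma': 107}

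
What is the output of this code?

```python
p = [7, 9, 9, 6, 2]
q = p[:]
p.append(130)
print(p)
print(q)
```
[7, 9, 9, 6, 2, 130]
[7, 9, 9, 6, 2]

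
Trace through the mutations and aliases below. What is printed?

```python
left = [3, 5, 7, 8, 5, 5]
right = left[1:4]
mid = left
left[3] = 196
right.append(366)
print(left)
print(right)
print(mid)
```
[3, 5, 7, 196, 5, 5]
[5, 7, 8, 366]
[3, 5, 7, 196, 5, 5]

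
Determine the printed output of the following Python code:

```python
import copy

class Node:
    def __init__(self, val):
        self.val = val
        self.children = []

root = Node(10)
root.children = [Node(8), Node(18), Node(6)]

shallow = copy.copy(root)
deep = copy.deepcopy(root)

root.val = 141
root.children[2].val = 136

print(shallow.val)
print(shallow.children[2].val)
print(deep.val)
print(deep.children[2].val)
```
10
136
10
6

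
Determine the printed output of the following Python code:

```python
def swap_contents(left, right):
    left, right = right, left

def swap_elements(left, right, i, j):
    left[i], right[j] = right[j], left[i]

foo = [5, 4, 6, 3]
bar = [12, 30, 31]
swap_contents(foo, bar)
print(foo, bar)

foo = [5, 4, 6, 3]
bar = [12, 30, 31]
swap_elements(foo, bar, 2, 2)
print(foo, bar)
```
[5, 4, 6, 3] [12, 30, 31]
[5, 4, 31, 3] [12, 30, 6]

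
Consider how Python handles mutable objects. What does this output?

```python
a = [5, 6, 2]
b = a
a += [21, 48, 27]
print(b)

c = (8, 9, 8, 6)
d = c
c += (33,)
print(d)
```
[5, 6, 2, 21, 48, 27]
(8, 9, 8, 6)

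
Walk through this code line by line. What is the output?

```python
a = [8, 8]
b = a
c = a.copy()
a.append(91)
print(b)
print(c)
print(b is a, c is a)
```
[8, 8, 91]
[8, 8]
True False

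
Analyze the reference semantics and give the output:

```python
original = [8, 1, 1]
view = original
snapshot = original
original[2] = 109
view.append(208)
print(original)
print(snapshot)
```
[8, 1, 109, 208]
[8, 1, 109, 208]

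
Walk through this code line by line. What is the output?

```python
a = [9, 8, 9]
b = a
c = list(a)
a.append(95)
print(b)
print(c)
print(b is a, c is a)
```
[9, 8, 9, 95]
[9, 8, 9]
True False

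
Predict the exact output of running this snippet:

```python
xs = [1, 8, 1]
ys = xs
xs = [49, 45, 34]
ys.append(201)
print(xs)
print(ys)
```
[49, 45, 34]
[1, 8, 1, 201]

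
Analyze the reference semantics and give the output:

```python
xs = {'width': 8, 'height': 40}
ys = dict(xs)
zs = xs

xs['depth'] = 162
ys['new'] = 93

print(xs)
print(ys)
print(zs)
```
{'width': 8, 'height': 40, 'depth': 162}
{'width': 8, 'height': 40, 'new': 93}
{'width': 8, 'height': 40, 'depth': 162}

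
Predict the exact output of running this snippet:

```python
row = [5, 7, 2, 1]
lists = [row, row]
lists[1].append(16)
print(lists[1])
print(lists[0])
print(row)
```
[5, 7, 2, 1, 16]
[5, 7, 2, 1, 16]
[5, 7, 2, 1, 16]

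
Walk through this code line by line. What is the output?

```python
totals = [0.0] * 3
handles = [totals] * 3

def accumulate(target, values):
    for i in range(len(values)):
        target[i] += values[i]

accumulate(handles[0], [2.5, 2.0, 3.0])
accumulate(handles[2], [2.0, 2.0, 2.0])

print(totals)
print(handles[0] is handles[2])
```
[4.5, 4.0, 5.0]
True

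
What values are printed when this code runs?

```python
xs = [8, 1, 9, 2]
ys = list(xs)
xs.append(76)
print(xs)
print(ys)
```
[8, 1, 9, 2, 76]
[8, 1, 9, 2]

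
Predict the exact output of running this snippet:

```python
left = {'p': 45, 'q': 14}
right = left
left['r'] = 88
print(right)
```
{'p': 45, 'q': 14, 'r': 88}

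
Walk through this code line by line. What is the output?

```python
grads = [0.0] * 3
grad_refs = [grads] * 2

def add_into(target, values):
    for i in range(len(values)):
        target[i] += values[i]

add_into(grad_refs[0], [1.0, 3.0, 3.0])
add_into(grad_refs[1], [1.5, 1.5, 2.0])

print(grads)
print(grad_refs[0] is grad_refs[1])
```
[2.5, 4.5, 5.0]
True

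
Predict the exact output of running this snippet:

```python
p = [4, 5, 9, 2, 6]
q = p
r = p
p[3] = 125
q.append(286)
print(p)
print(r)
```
[4, 5, 9, 125, 6, 286]
[4, 5, 9, 125, 6, 286]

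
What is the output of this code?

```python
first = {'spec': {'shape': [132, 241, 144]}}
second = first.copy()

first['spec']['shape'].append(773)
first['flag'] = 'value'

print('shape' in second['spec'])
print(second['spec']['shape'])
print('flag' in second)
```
True
[132, 241, 144, 773]
False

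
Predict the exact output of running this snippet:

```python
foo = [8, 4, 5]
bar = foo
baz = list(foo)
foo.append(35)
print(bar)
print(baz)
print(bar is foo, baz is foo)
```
[8, 4, 5, 35]
[8, 4, 5]
True False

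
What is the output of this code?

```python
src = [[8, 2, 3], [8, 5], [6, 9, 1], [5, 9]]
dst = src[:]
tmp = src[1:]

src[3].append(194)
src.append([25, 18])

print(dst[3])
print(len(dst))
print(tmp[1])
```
[5, 9, 194]
4
[6, 9, 1]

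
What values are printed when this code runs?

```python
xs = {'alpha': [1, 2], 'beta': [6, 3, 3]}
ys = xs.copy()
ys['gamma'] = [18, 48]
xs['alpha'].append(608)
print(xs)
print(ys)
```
{'alpha': [1, 2, 608], 'beta': [6, 3, 3]}
{'alpha': [1, 2, 608], 'beta': [6, 3, 3], 'gamma': [18, 48]}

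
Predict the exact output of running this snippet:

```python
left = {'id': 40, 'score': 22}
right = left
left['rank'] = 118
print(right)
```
{'id': 40, 'score': 22, 'rank': 118}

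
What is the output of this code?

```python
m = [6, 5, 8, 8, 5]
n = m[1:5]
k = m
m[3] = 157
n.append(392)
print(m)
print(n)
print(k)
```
[6, 5, 8, 157, 5]
[5, 8, 8, 5, 392]
[6, 5, 8, 157, 5]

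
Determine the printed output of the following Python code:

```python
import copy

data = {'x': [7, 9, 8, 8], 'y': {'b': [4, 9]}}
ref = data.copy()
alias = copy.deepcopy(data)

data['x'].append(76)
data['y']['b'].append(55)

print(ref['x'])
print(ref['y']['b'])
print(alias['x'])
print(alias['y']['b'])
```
[7, 9, 8, 8, 76]
[4, 9, 55]
[7, 9, 8, 8]
[4, 9]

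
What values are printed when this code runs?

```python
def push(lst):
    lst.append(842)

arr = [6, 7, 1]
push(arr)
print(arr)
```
[6, 7, 1, 842]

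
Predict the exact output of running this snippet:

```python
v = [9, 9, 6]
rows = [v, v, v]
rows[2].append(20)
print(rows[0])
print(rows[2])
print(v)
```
[9, 9, 6, 20]
[9, 9, 6, 20]
[9, 9, 6, 20]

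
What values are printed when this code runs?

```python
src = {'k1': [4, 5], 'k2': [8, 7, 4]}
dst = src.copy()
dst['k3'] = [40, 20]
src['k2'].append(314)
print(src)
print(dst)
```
{'k1': [4, 5], 'k2': [8, 7, 4, 314]}
{'k1': [4, 5], 'k2': [8, 7, 4, 314], 'k3': [40, 20]}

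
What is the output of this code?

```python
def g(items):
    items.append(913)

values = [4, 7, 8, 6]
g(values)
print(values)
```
[4, 7, 8, 6, 913]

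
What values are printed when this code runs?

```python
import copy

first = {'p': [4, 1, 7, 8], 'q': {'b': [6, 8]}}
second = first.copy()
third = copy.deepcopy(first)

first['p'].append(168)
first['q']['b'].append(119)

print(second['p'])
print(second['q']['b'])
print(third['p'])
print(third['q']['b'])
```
[4, 1, 7, 8, 168]
[6, 8, 119]
[4, 1, 7, 8]
[6, 8]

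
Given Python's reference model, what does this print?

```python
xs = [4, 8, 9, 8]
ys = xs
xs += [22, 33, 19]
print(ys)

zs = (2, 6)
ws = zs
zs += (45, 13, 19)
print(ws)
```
[4, 8, 9, 8, 22, 33, 19]
(2, 6)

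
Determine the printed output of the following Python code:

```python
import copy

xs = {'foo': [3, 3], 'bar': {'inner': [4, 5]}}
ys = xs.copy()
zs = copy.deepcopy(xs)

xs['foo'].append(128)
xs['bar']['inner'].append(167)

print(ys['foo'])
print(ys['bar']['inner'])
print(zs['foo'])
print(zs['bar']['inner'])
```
[3, 3, 128]
[4, 5, 167]
[3, 3]
[4, 5]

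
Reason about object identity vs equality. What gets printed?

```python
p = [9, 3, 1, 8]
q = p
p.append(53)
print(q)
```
[9, 3, 1, 8, 53]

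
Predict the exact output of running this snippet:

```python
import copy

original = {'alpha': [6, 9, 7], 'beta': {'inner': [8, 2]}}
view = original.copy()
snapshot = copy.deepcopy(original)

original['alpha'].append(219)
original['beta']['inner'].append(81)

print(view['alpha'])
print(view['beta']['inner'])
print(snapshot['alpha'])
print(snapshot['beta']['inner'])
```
[6, 9, 7, 219]
[8, 2, 81]
[6, 9, 7]
[8, 2]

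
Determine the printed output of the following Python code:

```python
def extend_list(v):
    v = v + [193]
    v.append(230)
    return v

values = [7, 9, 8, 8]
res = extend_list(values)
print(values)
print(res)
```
[7, 9, 8, 8]
[7, 9, 8, 8, 193, 230]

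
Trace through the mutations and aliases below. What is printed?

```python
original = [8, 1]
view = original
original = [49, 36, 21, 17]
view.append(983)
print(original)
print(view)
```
[49, 36, 21, 17]
[8, 1, 983]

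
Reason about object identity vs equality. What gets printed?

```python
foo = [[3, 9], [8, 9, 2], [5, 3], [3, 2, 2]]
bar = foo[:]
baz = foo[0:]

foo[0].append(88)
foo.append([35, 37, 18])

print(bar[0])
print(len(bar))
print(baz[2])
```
[3, 9, 88]
4
[5, 3]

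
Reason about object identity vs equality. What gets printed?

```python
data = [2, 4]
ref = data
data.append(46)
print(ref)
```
[2, 4, 46]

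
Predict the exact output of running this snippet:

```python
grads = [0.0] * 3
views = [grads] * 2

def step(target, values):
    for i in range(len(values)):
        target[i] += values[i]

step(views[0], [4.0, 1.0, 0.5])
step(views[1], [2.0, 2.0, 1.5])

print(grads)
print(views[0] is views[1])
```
[6.0, 3.0, 2.0]
True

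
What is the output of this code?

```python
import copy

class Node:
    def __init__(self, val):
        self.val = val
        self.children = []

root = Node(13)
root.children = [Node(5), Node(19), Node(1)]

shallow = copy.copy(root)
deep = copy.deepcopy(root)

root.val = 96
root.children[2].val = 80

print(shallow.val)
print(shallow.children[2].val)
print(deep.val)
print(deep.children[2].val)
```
13
80
13
1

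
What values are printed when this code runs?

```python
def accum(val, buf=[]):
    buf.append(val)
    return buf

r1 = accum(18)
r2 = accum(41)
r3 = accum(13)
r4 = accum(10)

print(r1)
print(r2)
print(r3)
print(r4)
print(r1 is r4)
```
[18, 41, 13, 10]
[18, 41, 13, 10]
[18, 41, 13, 10]
[18, 41, 13, 10]
True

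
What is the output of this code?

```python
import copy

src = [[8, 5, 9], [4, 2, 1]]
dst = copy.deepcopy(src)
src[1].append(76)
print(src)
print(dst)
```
[[8, 5, 9], [4, 2, 1, 76]]
[[8, 5, 9], [4, 2, 1]]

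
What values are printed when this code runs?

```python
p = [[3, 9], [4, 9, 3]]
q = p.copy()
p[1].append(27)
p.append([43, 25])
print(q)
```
[[3, 9], [4, 9, 3, 27]]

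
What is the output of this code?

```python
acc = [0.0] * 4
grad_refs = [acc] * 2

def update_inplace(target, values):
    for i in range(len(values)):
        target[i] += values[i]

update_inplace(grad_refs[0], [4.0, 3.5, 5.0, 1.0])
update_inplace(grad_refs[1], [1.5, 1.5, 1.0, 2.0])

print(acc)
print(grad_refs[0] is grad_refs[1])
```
[5.5, 5.0, 6.0, 3.0]
True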